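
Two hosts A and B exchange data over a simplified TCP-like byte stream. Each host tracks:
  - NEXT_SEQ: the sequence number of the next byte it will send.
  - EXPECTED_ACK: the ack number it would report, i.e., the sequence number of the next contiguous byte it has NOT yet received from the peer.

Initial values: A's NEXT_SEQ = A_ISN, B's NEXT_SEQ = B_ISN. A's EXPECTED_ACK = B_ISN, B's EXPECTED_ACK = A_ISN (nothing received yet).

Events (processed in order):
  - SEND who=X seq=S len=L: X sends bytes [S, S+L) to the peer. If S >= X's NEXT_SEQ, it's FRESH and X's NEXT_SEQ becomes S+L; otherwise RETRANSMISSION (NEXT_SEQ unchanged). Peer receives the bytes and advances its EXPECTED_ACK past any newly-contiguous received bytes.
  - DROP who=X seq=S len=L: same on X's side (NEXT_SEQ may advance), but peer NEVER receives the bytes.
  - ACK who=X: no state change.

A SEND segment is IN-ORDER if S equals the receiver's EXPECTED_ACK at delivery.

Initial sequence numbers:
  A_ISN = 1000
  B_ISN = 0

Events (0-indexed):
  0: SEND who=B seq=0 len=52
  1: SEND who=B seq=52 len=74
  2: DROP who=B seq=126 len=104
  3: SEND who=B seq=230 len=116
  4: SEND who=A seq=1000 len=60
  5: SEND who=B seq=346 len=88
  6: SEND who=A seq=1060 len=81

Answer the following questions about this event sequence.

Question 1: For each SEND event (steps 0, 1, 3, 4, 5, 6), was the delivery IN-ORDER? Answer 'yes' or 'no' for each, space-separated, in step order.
Step 0: SEND seq=0 -> in-order
Step 1: SEND seq=52 -> in-order
Step 3: SEND seq=230 -> out-of-order
Step 4: SEND seq=1000 -> in-order
Step 5: SEND seq=346 -> out-of-order
Step 6: SEND seq=1060 -> in-order

Answer: yes yes no yes no yes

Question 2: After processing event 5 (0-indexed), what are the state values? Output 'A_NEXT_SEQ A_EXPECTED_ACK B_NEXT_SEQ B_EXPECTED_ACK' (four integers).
After event 0: A_seq=1000 A_ack=52 B_seq=52 B_ack=1000
After event 1: A_seq=1000 A_ack=126 B_seq=126 B_ack=1000
After event 2: A_seq=1000 A_ack=126 B_seq=230 B_ack=1000
After event 3: A_seq=1000 A_ack=126 B_seq=346 B_ack=1000
After event 4: A_seq=1060 A_ack=126 B_seq=346 B_ack=1060
After event 5: A_seq=1060 A_ack=126 B_seq=434 B_ack=1060

1060 126 434 1060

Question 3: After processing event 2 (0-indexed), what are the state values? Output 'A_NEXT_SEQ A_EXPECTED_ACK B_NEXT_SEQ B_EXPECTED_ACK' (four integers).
After event 0: A_seq=1000 A_ack=52 B_seq=52 B_ack=1000
After event 1: A_seq=1000 A_ack=126 B_seq=126 B_ack=1000
After event 2: A_seq=1000 A_ack=126 B_seq=230 B_ack=1000

1000 126 230 1000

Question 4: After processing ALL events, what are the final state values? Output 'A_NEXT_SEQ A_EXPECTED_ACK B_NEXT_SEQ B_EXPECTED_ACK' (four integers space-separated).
After event 0: A_seq=1000 A_ack=52 B_seq=52 B_ack=1000
After event 1: A_seq=1000 A_ack=126 B_seq=126 B_ack=1000
After event 2: A_seq=1000 A_ack=126 B_seq=230 B_ack=1000
After event 3: A_seq=1000 A_ack=126 B_seq=346 B_ack=1000
After event 4: A_seq=1060 A_ack=126 B_seq=346 B_ack=1060
After event 5: A_seq=1060 A_ack=126 B_seq=434 B_ack=1060
After event 6: A_seq=1141 A_ack=126 B_seq=434 B_ack=1141

Answer: 1141 126 434 1141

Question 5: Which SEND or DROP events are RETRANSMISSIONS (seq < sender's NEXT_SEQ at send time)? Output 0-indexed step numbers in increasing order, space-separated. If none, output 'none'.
Answer: none

Derivation:
Step 0: SEND seq=0 -> fresh
Step 1: SEND seq=52 -> fresh
Step 2: DROP seq=126 -> fresh
Step 3: SEND seq=230 -> fresh
Step 4: SEND seq=1000 -> fresh
Step 5: SEND seq=346 -> fresh
Step 6: SEND seq=1060 -> fresh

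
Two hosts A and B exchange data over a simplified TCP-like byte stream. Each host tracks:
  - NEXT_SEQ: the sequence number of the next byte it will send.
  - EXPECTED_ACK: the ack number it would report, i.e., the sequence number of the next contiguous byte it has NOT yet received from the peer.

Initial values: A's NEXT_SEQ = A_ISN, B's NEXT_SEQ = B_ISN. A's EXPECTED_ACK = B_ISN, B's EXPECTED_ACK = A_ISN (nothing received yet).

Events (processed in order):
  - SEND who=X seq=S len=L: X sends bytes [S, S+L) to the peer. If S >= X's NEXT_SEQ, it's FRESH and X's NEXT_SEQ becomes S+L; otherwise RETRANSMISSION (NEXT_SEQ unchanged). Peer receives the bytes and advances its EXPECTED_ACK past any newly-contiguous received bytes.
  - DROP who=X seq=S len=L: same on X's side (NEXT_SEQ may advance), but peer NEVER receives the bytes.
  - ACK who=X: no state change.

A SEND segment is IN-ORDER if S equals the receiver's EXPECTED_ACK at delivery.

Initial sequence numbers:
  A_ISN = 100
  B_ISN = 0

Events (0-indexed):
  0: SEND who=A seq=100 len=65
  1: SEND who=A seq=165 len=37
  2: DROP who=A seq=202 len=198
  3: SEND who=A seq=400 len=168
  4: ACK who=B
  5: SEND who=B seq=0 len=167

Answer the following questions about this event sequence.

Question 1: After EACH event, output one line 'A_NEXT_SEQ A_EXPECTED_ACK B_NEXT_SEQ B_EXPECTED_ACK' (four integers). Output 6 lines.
165 0 0 165
202 0 0 202
400 0 0 202
568 0 0 202
568 0 0 202
568 167 167 202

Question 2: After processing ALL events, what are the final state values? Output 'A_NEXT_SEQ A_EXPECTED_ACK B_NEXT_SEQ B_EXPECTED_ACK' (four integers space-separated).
Answer: 568 167 167 202

Derivation:
After event 0: A_seq=165 A_ack=0 B_seq=0 B_ack=165
After event 1: A_seq=202 A_ack=0 B_seq=0 B_ack=202
After event 2: A_seq=400 A_ack=0 B_seq=0 B_ack=202
After event 3: A_seq=568 A_ack=0 B_seq=0 B_ack=202
After event 4: A_seq=568 A_ack=0 B_seq=0 B_ack=202
After event 5: A_seq=568 A_ack=167 B_seq=167 B_ack=202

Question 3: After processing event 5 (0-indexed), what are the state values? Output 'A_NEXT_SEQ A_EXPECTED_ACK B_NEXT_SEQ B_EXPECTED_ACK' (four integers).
After event 0: A_seq=165 A_ack=0 B_seq=0 B_ack=165
After event 1: A_seq=202 A_ack=0 B_seq=0 B_ack=202
After event 2: A_seq=400 A_ack=0 B_seq=0 B_ack=202
After event 3: A_seq=568 A_ack=0 B_seq=0 B_ack=202
After event 4: A_seq=568 A_ack=0 B_seq=0 B_ack=202
After event 5: A_seq=568 A_ack=167 B_seq=167 B_ack=202

568 167 167 202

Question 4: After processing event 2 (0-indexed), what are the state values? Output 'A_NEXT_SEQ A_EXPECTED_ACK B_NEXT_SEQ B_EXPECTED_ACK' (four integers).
After event 0: A_seq=165 A_ack=0 B_seq=0 B_ack=165
After event 1: A_seq=202 A_ack=0 B_seq=0 B_ack=202
After event 2: A_seq=400 A_ack=0 B_seq=0 B_ack=202

400 0 0 202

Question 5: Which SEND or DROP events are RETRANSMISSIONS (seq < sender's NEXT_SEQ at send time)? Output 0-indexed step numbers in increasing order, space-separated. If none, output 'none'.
Answer: none

Derivation:
Step 0: SEND seq=100 -> fresh
Step 1: SEND seq=165 -> fresh
Step 2: DROP seq=202 -> fresh
Step 3: SEND seq=400 -> fresh
Step 5: SEND seq=0 -> fresh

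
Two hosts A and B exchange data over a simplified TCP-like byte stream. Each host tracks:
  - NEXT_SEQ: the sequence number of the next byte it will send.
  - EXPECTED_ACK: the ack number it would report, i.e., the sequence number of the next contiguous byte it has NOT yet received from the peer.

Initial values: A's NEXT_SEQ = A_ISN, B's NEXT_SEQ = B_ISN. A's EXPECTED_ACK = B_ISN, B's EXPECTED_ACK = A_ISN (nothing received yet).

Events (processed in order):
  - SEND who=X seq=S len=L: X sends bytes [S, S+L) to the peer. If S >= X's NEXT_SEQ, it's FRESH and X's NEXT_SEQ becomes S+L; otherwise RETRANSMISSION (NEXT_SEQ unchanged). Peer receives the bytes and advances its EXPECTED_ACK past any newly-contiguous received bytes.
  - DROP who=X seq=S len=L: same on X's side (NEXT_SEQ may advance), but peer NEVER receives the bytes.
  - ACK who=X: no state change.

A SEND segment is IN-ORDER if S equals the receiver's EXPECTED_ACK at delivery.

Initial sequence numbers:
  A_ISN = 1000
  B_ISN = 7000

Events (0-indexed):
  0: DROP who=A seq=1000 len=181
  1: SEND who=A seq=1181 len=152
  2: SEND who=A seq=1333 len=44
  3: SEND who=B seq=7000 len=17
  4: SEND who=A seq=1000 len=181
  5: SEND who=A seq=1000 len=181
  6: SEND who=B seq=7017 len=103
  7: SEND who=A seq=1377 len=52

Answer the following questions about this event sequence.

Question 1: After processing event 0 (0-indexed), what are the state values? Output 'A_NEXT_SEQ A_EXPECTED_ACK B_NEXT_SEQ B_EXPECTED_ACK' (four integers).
After event 0: A_seq=1181 A_ack=7000 B_seq=7000 B_ack=1000

1181 7000 7000 1000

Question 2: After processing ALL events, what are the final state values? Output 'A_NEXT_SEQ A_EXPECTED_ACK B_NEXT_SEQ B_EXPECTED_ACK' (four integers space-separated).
Answer: 1429 7120 7120 1429

Derivation:
After event 0: A_seq=1181 A_ack=7000 B_seq=7000 B_ack=1000
After event 1: A_seq=1333 A_ack=7000 B_seq=7000 B_ack=1000
After event 2: A_seq=1377 A_ack=7000 B_seq=7000 B_ack=1000
After event 3: A_seq=1377 A_ack=7017 B_seq=7017 B_ack=1000
After event 4: A_seq=1377 A_ack=7017 B_seq=7017 B_ack=1377
After event 5: A_seq=1377 A_ack=7017 B_seq=7017 B_ack=1377
After event 6: A_seq=1377 A_ack=7120 B_seq=7120 B_ack=1377
After event 7: A_seq=1429 A_ack=7120 B_seq=7120 B_ack=1429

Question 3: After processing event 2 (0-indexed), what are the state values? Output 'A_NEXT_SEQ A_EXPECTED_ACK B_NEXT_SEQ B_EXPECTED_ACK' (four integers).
After event 0: A_seq=1181 A_ack=7000 B_seq=7000 B_ack=1000
After event 1: A_seq=1333 A_ack=7000 B_seq=7000 B_ack=1000
After event 2: A_seq=1377 A_ack=7000 B_seq=7000 B_ack=1000

1377 7000 7000 1000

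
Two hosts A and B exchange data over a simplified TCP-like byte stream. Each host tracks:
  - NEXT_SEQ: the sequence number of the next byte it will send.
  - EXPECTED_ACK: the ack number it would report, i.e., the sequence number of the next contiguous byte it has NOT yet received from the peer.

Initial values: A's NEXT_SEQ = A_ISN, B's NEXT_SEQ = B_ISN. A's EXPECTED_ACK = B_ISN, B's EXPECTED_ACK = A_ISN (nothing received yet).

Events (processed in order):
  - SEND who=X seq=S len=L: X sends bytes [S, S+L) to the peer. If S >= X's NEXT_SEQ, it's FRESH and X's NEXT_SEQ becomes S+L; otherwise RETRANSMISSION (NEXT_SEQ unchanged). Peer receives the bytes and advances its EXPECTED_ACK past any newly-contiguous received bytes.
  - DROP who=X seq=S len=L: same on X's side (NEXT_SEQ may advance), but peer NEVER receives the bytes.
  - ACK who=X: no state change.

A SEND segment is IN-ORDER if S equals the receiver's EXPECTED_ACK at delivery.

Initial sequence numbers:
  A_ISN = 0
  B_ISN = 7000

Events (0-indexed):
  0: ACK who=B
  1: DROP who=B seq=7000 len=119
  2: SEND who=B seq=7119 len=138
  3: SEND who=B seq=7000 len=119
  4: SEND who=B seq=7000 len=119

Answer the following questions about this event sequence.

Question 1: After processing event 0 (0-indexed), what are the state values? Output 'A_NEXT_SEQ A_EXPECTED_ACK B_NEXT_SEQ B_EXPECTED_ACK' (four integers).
After event 0: A_seq=0 A_ack=7000 B_seq=7000 B_ack=0

0 7000 7000 0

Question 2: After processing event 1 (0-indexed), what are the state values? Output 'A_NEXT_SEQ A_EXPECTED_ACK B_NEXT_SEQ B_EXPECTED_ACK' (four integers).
After event 0: A_seq=0 A_ack=7000 B_seq=7000 B_ack=0
After event 1: A_seq=0 A_ack=7000 B_seq=7119 B_ack=0

0 7000 7119 0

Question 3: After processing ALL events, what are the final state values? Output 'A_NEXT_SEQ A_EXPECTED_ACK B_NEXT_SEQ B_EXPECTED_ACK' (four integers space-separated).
Answer: 0 7257 7257 0

Derivation:
After event 0: A_seq=0 A_ack=7000 B_seq=7000 B_ack=0
After event 1: A_seq=0 A_ack=7000 B_seq=7119 B_ack=0
After event 2: A_seq=0 A_ack=7000 B_seq=7257 B_ack=0
After event 3: A_seq=0 A_ack=7257 B_seq=7257 B_ack=0
After event 4: A_seq=0 A_ack=7257 B_seq=7257 B_ack=0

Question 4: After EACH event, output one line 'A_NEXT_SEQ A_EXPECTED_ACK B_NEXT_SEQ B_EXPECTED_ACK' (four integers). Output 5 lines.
0 7000 7000 0
0 7000 7119 0
0 7000 7257 0
0 7257 7257 0
0 7257 7257 0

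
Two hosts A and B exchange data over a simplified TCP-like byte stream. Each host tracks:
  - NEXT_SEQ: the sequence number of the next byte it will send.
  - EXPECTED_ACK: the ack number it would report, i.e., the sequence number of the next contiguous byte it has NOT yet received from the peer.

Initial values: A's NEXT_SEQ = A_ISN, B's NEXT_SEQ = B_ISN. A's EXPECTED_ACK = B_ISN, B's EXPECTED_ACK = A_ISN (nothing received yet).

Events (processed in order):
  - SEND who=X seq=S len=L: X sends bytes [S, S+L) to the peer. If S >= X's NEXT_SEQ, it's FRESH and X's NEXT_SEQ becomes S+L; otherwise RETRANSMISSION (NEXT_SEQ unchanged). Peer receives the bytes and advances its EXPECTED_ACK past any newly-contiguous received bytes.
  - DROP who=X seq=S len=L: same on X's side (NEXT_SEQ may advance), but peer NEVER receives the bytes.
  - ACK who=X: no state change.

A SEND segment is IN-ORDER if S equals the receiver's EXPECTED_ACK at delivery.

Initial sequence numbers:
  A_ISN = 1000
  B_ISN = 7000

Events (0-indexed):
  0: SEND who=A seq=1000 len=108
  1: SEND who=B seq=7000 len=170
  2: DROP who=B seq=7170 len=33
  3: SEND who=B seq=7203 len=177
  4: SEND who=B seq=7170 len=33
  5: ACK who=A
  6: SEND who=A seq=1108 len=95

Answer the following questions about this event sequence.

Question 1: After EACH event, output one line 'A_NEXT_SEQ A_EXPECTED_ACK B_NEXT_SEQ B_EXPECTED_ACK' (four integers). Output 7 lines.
1108 7000 7000 1108
1108 7170 7170 1108
1108 7170 7203 1108
1108 7170 7380 1108
1108 7380 7380 1108
1108 7380 7380 1108
1203 7380 7380 1203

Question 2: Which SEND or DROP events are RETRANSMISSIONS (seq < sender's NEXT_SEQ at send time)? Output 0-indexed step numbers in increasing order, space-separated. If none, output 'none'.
Step 0: SEND seq=1000 -> fresh
Step 1: SEND seq=7000 -> fresh
Step 2: DROP seq=7170 -> fresh
Step 3: SEND seq=7203 -> fresh
Step 4: SEND seq=7170 -> retransmit
Step 6: SEND seq=1108 -> fresh

Answer: 4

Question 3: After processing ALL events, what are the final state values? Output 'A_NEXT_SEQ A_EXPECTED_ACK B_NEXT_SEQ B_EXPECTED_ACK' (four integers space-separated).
Answer: 1203 7380 7380 1203

Derivation:
After event 0: A_seq=1108 A_ack=7000 B_seq=7000 B_ack=1108
After event 1: A_seq=1108 A_ack=7170 B_seq=7170 B_ack=1108
After event 2: A_seq=1108 A_ack=7170 B_seq=7203 B_ack=1108
After event 3: A_seq=1108 A_ack=7170 B_seq=7380 B_ack=1108
After event 4: A_seq=1108 A_ack=7380 B_seq=7380 B_ack=1108
After event 5: A_seq=1108 A_ack=7380 B_seq=7380 B_ack=1108
After event 6: A_seq=1203 A_ack=7380 B_seq=7380 B_ack=1203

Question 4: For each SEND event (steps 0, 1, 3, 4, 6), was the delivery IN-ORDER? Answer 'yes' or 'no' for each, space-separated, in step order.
Answer: yes yes no yes yes

Derivation:
Step 0: SEND seq=1000 -> in-order
Step 1: SEND seq=7000 -> in-order
Step 3: SEND seq=7203 -> out-of-order
Step 4: SEND seq=7170 -> in-order
Step 6: SEND seq=1108 -> in-order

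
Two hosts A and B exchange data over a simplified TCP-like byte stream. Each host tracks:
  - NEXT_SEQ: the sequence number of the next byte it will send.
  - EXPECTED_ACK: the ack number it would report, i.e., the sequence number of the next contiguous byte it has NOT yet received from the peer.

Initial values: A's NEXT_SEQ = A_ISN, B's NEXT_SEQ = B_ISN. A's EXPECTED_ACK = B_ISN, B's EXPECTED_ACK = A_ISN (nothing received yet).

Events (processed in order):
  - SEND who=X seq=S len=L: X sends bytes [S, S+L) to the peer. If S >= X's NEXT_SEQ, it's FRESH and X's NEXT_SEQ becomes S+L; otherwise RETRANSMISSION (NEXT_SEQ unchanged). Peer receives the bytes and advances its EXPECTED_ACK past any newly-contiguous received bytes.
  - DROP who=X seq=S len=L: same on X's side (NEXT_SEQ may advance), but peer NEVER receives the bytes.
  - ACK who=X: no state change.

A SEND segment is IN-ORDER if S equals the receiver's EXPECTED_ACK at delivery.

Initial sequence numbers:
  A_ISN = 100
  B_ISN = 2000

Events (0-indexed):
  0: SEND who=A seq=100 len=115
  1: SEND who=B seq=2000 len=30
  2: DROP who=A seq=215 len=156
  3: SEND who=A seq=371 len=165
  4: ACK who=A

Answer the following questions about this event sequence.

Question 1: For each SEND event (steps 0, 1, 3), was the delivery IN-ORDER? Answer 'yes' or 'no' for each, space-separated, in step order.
Step 0: SEND seq=100 -> in-order
Step 1: SEND seq=2000 -> in-order
Step 3: SEND seq=371 -> out-of-order

Answer: yes yes no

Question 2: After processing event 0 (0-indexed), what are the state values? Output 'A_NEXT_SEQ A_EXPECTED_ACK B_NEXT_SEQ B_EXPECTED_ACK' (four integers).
After event 0: A_seq=215 A_ack=2000 B_seq=2000 B_ack=215

215 2000 2000 215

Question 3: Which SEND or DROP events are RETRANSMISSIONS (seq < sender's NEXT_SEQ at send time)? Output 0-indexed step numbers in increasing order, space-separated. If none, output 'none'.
Step 0: SEND seq=100 -> fresh
Step 1: SEND seq=2000 -> fresh
Step 2: DROP seq=215 -> fresh
Step 3: SEND seq=371 -> fresh

Answer: none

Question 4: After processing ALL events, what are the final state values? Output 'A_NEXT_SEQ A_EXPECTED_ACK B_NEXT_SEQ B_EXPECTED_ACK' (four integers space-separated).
After event 0: A_seq=215 A_ack=2000 B_seq=2000 B_ack=215
After event 1: A_seq=215 A_ack=2030 B_seq=2030 B_ack=215
After event 2: A_seq=371 A_ack=2030 B_seq=2030 B_ack=215
After event 3: A_seq=536 A_ack=2030 B_seq=2030 B_ack=215
After event 4: A_seq=536 A_ack=2030 B_seq=2030 B_ack=215

Answer: 536 2030 2030 215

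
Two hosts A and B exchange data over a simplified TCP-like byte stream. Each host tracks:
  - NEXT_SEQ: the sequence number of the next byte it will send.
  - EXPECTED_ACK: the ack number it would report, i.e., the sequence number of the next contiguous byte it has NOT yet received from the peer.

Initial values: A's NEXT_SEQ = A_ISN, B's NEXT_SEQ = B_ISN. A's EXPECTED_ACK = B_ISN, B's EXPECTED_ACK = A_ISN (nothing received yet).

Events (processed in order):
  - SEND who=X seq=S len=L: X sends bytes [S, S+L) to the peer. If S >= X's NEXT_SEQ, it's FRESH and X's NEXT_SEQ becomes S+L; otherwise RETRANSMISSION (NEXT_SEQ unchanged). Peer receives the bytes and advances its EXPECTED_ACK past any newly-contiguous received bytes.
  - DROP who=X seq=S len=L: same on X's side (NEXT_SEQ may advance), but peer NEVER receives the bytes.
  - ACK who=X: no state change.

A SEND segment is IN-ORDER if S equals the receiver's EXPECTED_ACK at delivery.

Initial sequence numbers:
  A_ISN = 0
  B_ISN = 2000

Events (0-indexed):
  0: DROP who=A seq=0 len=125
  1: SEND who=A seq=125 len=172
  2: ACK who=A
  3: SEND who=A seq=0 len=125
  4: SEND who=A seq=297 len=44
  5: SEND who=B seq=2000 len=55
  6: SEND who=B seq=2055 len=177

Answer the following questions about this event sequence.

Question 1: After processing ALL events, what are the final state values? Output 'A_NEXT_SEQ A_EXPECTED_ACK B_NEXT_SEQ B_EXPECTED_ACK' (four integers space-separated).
Answer: 341 2232 2232 341

Derivation:
After event 0: A_seq=125 A_ack=2000 B_seq=2000 B_ack=0
After event 1: A_seq=297 A_ack=2000 B_seq=2000 B_ack=0
After event 2: A_seq=297 A_ack=2000 B_seq=2000 B_ack=0
After event 3: A_seq=297 A_ack=2000 B_seq=2000 B_ack=297
After event 4: A_seq=341 A_ack=2000 B_seq=2000 B_ack=341
After event 5: A_seq=341 A_ack=2055 B_seq=2055 B_ack=341
After event 6: A_seq=341 A_ack=2232 B_seq=2232 B_ack=341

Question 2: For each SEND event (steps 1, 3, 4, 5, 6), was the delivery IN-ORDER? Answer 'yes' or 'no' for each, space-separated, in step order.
Step 1: SEND seq=125 -> out-of-order
Step 3: SEND seq=0 -> in-order
Step 4: SEND seq=297 -> in-order
Step 5: SEND seq=2000 -> in-order
Step 6: SEND seq=2055 -> in-order

Answer: no yes yes yes yes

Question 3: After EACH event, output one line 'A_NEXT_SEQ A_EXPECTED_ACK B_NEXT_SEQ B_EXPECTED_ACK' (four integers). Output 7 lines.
125 2000 2000 0
297 2000 2000 0
297 2000 2000 0
297 2000 2000 297
341 2000 2000 341
341 2055 2055 341
341 2232 2232 341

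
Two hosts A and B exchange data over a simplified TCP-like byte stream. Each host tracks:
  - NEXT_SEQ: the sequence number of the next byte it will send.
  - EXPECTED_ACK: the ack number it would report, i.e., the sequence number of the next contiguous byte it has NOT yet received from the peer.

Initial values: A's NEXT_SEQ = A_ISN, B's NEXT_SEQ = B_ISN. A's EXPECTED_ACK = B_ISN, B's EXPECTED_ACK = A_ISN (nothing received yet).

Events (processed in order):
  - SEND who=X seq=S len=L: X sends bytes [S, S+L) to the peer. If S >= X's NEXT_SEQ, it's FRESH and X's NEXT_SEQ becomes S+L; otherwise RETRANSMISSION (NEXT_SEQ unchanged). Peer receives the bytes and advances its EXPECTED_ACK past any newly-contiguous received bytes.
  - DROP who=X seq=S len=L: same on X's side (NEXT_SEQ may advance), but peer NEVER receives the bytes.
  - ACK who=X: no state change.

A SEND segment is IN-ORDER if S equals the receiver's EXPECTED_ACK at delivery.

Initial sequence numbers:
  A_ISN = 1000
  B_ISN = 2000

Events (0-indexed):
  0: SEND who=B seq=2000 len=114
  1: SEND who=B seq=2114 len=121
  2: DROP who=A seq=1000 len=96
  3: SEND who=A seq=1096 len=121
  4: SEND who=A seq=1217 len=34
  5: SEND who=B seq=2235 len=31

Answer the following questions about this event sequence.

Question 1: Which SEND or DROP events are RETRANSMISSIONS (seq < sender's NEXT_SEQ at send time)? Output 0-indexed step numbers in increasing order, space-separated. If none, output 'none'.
Step 0: SEND seq=2000 -> fresh
Step 1: SEND seq=2114 -> fresh
Step 2: DROP seq=1000 -> fresh
Step 3: SEND seq=1096 -> fresh
Step 4: SEND seq=1217 -> fresh
Step 5: SEND seq=2235 -> fresh

Answer: none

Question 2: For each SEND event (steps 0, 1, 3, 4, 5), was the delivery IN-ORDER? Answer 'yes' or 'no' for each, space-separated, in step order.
Answer: yes yes no no yes

Derivation:
Step 0: SEND seq=2000 -> in-order
Step 1: SEND seq=2114 -> in-order
Step 3: SEND seq=1096 -> out-of-order
Step 4: SEND seq=1217 -> out-of-order
Step 5: SEND seq=2235 -> in-order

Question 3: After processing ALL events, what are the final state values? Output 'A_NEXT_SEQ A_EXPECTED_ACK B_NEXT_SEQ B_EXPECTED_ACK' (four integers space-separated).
After event 0: A_seq=1000 A_ack=2114 B_seq=2114 B_ack=1000
After event 1: A_seq=1000 A_ack=2235 B_seq=2235 B_ack=1000
After event 2: A_seq=1096 A_ack=2235 B_seq=2235 B_ack=1000
After event 3: A_seq=1217 A_ack=2235 B_seq=2235 B_ack=1000
After event 4: A_seq=1251 A_ack=2235 B_seq=2235 B_ack=1000
After event 5: A_seq=1251 A_ack=2266 B_seq=2266 B_ack=1000

Answer: 1251 2266 2266 1000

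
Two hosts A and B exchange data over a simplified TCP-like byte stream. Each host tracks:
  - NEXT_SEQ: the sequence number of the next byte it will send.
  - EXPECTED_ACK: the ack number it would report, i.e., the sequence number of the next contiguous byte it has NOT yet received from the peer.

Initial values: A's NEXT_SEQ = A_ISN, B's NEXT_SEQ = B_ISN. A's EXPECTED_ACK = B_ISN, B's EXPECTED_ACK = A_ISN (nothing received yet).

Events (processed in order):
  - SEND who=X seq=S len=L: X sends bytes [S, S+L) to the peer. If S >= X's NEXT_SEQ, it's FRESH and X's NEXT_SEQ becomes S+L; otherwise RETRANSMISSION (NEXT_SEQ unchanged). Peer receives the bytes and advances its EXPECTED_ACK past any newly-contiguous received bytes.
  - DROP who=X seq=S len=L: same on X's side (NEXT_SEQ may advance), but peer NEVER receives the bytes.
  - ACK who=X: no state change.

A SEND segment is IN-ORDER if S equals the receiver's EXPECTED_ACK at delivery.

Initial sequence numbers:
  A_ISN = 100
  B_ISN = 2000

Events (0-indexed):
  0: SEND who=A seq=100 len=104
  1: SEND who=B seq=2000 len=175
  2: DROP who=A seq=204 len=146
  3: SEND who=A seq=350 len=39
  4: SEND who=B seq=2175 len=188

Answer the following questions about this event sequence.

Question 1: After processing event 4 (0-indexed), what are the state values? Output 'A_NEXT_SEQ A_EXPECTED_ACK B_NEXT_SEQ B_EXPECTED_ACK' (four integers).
After event 0: A_seq=204 A_ack=2000 B_seq=2000 B_ack=204
After event 1: A_seq=204 A_ack=2175 B_seq=2175 B_ack=204
After event 2: A_seq=350 A_ack=2175 B_seq=2175 B_ack=204
After event 3: A_seq=389 A_ack=2175 B_seq=2175 B_ack=204
After event 4: A_seq=389 A_ack=2363 B_seq=2363 B_ack=204

389 2363 2363 204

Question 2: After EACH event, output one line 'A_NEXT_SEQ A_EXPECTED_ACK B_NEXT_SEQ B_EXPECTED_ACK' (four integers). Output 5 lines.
204 2000 2000 204
204 2175 2175 204
350 2175 2175 204
389 2175 2175 204
389 2363 2363 204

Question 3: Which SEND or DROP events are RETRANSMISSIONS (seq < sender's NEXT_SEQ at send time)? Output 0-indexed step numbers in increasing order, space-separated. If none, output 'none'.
Step 0: SEND seq=100 -> fresh
Step 1: SEND seq=2000 -> fresh
Step 2: DROP seq=204 -> fresh
Step 3: SEND seq=350 -> fresh
Step 4: SEND seq=2175 -> fresh

Answer: none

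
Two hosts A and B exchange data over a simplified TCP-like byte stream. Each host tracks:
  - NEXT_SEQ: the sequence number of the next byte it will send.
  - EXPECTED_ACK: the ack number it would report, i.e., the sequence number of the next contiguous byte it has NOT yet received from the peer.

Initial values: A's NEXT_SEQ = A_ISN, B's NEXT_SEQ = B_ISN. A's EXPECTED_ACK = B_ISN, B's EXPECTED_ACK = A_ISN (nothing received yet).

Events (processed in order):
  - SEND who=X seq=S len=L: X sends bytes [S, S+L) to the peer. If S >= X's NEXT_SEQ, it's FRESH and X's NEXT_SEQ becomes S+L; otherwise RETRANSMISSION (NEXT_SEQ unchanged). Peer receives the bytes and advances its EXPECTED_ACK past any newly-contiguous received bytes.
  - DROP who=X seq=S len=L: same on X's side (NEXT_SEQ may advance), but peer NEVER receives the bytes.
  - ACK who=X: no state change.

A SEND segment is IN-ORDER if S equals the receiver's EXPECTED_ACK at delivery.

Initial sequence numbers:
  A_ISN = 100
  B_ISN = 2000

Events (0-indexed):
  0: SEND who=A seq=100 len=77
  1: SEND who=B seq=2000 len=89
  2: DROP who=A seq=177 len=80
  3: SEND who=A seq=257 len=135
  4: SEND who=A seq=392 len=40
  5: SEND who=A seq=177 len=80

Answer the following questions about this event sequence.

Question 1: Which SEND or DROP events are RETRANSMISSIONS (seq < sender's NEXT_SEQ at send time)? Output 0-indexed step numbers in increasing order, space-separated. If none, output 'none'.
Answer: 5

Derivation:
Step 0: SEND seq=100 -> fresh
Step 1: SEND seq=2000 -> fresh
Step 2: DROP seq=177 -> fresh
Step 3: SEND seq=257 -> fresh
Step 4: SEND seq=392 -> fresh
Step 5: SEND seq=177 -> retransmit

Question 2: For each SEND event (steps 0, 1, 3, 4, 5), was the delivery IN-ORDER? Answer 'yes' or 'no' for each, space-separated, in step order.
Answer: yes yes no no yes

Derivation:
Step 0: SEND seq=100 -> in-order
Step 1: SEND seq=2000 -> in-order
Step 3: SEND seq=257 -> out-of-order
Step 4: SEND seq=392 -> out-of-order
Step 5: SEND seq=177 -> in-order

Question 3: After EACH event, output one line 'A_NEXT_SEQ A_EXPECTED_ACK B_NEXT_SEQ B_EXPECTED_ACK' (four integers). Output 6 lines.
177 2000 2000 177
177 2089 2089 177
257 2089 2089 177
392 2089 2089 177
432 2089 2089 177
432 2089 2089 432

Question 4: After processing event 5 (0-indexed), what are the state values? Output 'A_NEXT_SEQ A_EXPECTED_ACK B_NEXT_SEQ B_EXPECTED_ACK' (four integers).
After event 0: A_seq=177 A_ack=2000 B_seq=2000 B_ack=177
After event 1: A_seq=177 A_ack=2089 B_seq=2089 B_ack=177
After event 2: A_seq=257 A_ack=2089 B_seq=2089 B_ack=177
After event 3: A_seq=392 A_ack=2089 B_seq=2089 B_ack=177
After event 4: A_seq=432 A_ack=2089 B_seq=2089 B_ack=177
After event 5: A_seq=432 A_ack=2089 B_seq=2089 B_ack=432

432 2089 2089 432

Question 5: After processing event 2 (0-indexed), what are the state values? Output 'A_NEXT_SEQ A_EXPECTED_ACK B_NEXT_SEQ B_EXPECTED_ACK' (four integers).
After event 0: A_seq=177 A_ack=2000 B_seq=2000 B_ack=177
After event 1: A_seq=177 A_ack=2089 B_seq=2089 B_ack=177
After event 2: A_seq=257 A_ack=2089 B_seq=2089 B_ack=177

257 2089 2089 177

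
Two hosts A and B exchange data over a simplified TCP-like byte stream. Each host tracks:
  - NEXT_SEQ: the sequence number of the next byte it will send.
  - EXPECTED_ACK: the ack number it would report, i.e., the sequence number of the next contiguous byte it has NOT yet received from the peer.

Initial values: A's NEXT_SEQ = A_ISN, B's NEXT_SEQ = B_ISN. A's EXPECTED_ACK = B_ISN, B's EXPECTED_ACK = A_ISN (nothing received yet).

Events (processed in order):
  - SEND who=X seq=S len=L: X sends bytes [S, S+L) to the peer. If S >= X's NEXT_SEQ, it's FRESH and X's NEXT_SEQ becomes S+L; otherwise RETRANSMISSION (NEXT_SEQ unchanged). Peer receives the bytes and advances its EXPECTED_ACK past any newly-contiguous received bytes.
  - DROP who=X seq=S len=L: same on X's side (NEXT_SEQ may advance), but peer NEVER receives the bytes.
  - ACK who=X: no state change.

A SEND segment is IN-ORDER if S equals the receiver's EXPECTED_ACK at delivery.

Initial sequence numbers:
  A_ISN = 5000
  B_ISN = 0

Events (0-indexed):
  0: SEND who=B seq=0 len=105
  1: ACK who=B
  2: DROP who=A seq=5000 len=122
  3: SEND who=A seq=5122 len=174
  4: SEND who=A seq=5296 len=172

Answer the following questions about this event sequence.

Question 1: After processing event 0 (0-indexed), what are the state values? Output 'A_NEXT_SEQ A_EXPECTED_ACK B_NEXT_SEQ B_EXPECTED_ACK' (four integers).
After event 0: A_seq=5000 A_ack=105 B_seq=105 B_ack=5000

5000 105 105 5000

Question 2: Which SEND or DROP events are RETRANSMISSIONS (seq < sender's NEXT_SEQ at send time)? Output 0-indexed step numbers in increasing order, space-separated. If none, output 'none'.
Step 0: SEND seq=0 -> fresh
Step 2: DROP seq=5000 -> fresh
Step 3: SEND seq=5122 -> fresh
Step 4: SEND seq=5296 -> fresh

Answer: none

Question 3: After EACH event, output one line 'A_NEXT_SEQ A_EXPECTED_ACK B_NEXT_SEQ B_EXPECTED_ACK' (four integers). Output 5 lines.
5000 105 105 5000
5000 105 105 5000
5122 105 105 5000
5296 105 105 5000
5468 105 105 5000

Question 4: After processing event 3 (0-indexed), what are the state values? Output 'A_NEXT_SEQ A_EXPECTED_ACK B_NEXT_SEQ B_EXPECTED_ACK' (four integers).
After event 0: A_seq=5000 A_ack=105 B_seq=105 B_ack=5000
After event 1: A_seq=5000 A_ack=105 B_seq=105 B_ack=5000
After event 2: A_seq=5122 A_ack=105 B_seq=105 B_ack=5000
After event 3: A_seq=5296 A_ack=105 B_seq=105 B_ack=5000

5296 105 105 5000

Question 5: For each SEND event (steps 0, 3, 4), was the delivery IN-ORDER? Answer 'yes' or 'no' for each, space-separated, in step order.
Step 0: SEND seq=0 -> in-order
Step 3: SEND seq=5122 -> out-of-order
Step 4: SEND seq=5296 -> out-of-order

Answer: yes no no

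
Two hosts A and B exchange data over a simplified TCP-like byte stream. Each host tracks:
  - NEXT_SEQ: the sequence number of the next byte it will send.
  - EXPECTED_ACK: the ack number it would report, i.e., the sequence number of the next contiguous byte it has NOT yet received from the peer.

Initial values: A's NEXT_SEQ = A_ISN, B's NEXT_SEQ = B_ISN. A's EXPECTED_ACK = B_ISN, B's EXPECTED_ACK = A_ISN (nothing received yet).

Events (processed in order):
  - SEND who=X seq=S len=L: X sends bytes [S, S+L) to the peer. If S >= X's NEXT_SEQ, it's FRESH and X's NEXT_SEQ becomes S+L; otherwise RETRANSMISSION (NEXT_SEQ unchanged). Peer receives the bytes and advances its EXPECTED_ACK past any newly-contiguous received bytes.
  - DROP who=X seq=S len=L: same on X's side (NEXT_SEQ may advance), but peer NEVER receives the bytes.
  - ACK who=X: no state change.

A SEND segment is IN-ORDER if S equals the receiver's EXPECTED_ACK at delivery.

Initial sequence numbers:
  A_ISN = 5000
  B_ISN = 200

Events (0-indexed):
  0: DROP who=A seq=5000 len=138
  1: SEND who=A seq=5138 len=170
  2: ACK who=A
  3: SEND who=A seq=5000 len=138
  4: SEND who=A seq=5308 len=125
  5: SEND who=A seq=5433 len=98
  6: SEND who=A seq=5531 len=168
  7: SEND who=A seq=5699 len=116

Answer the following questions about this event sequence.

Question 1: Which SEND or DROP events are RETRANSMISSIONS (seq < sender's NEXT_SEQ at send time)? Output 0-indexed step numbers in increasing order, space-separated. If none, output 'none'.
Answer: 3

Derivation:
Step 0: DROP seq=5000 -> fresh
Step 1: SEND seq=5138 -> fresh
Step 3: SEND seq=5000 -> retransmit
Step 4: SEND seq=5308 -> fresh
Step 5: SEND seq=5433 -> fresh
Step 6: SEND seq=5531 -> fresh
Step 7: SEND seq=5699 -> fresh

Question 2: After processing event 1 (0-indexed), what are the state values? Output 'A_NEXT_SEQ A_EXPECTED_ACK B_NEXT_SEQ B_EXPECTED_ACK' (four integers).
After event 0: A_seq=5138 A_ack=200 B_seq=200 B_ack=5000
After event 1: A_seq=5308 A_ack=200 B_seq=200 B_ack=5000

5308 200 200 5000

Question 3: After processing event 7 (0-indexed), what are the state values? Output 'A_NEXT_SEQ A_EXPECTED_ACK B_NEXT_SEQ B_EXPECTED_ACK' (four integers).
After event 0: A_seq=5138 A_ack=200 B_seq=200 B_ack=5000
After event 1: A_seq=5308 A_ack=200 B_seq=200 B_ack=5000
After event 2: A_seq=5308 A_ack=200 B_seq=200 B_ack=5000
After event 3: A_seq=5308 A_ack=200 B_seq=200 B_ack=5308
After event 4: A_seq=5433 A_ack=200 B_seq=200 B_ack=5433
After event 5: A_seq=5531 A_ack=200 B_seq=200 B_ack=5531
After event 6: A_seq=5699 A_ack=200 B_seq=200 B_ack=5699
After event 7: A_seq=5815 A_ack=200 B_seq=200 B_ack=5815

5815 200 200 5815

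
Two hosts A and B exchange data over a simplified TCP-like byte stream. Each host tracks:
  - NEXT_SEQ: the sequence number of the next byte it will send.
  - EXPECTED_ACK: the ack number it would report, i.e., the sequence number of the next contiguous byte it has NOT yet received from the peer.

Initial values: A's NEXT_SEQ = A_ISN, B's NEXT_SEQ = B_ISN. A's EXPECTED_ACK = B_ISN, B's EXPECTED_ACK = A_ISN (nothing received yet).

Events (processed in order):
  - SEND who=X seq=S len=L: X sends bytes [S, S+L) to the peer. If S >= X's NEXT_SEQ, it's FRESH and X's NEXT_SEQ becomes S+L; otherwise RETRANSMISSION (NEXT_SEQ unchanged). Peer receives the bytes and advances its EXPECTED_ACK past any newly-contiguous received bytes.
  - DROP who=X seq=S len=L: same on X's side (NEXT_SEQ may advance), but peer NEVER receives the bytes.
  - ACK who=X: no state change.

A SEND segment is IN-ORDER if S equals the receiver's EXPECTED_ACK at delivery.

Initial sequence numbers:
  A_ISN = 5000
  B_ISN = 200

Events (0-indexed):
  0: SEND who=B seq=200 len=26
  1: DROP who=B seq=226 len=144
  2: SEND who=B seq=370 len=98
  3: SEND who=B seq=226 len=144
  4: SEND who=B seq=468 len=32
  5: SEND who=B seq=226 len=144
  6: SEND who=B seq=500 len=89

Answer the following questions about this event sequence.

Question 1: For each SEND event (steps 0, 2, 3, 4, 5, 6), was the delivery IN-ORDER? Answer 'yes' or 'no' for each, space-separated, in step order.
Answer: yes no yes yes no yes

Derivation:
Step 0: SEND seq=200 -> in-order
Step 2: SEND seq=370 -> out-of-order
Step 3: SEND seq=226 -> in-order
Step 4: SEND seq=468 -> in-order
Step 5: SEND seq=226 -> out-of-order
Step 6: SEND seq=500 -> in-order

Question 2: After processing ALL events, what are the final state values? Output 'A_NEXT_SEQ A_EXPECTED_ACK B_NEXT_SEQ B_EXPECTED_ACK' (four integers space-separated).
Answer: 5000 589 589 5000

Derivation:
After event 0: A_seq=5000 A_ack=226 B_seq=226 B_ack=5000
After event 1: A_seq=5000 A_ack=226 B_seq=370 B_ack=5000
After event 2: A_seq=5000 A_ack=226 B_seq=468 B_ack=5000
After event 3: A_seq=5000 A_ack=468 B_seq=468 B_ack=5000
After event 4: A_seq=5000 A_ack=500 B_seq=500 B_ack=5000
After event 5: A_seq=5000 A_ack=500 B_seq=500 B_ack=5000
After event 6: A_seq=5000 A_ack=589 B_seq=589 B_ack=5000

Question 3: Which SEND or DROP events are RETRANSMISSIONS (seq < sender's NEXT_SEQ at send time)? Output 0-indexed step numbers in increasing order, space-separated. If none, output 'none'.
Step 0: SEND seq=200 -> fresh
Step 1: DROP seq=226 -> fresh
Step 2: SEND seq=370 -> fresh
Step 3: SEND seq=226 -> retransmit
Step 4: SEND seq=468 -> fresh
Step 5: SEND seq=226 -> retransmit
Step 6: SEND seq=500 -> fresh

Answer: 3 5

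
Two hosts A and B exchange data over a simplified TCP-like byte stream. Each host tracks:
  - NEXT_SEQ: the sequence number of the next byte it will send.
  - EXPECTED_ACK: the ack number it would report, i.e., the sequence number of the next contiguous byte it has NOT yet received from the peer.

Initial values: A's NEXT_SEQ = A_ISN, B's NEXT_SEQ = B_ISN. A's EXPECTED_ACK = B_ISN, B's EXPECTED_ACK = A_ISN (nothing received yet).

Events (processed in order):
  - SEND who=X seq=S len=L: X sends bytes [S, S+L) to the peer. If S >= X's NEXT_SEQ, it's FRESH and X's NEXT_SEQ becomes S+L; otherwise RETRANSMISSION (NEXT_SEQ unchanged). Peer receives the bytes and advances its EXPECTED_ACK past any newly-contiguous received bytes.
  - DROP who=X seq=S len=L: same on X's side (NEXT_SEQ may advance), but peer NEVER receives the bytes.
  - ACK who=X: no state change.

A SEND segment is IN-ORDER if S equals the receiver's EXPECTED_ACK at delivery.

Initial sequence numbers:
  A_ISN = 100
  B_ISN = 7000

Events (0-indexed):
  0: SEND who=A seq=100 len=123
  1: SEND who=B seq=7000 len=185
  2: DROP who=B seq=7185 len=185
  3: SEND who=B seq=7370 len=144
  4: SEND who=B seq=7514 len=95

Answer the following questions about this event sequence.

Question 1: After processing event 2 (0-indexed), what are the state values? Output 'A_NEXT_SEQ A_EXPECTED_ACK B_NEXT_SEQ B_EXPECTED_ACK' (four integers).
After event 0: A_seq=223 A_ack=7000 B_seq=7000 B_ack=223
After event 1: A_seq=223 A_ack=7185 B_seq=7185 B_ack=223
After event 2: A_seq=223 A_ack=7185 B_seq=7370 B_ack=223

223 7185 7370 223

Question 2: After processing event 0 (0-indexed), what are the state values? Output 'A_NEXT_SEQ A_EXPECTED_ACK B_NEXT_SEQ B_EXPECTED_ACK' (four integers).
After event 0: A_seq=223 A_ack=7000 B_seq=7000 B_ack=223

223 7000 7000 223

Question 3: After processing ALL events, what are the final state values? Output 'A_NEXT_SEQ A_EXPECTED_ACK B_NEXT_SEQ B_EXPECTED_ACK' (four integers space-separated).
Answer: 223 7185 7609 223

Derivation:
After event 0: A_seq=223 A_ack=7000 B_seq=7000 B_ack=223
After event 1: A_seq=223 A_ack=7185 B_seq=7185 B_ack=223
After event 2: A_seq=223 A_ack=7185 B_seq=7370 B_ack=223
After event 3: A_seq=223 A_ack=7185 B_seq=7514 B_ack=223
After event 4: A_seq=223 A_ack=7185 B_seq=7609 B_ack=223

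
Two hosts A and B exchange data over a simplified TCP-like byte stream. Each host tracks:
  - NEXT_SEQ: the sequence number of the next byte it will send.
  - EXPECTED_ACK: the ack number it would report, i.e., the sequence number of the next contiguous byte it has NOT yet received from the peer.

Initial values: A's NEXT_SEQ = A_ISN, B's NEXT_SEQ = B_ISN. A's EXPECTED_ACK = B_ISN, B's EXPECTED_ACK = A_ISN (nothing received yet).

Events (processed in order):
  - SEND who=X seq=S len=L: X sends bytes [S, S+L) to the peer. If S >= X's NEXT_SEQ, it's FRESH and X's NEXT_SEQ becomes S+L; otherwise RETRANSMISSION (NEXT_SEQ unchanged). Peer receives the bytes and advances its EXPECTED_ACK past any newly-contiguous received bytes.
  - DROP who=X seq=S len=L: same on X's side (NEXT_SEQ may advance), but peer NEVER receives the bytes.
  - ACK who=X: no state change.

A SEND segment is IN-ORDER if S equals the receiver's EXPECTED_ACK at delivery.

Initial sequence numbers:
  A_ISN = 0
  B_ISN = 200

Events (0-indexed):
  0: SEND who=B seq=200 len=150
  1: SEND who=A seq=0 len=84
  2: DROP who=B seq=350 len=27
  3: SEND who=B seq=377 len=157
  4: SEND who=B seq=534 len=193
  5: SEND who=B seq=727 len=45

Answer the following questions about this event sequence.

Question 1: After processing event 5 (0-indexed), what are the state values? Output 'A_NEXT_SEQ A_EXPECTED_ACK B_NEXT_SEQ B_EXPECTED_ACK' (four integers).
After event 0: A_seq=0 A_ack=350 B_seq=350 B_ack=0
After event 1: A_seq=84 A_ack=350 B_seq=350 B_ack=84
After event 2: A_seq=84 A_ack=350 B_seq=377 B_ack=84
After event 3: A_seq=84 A_ack=350 B_seq=534 B_ack=84
After event 4: A_seq=84 A_ack=350 B_seq=727 B_ack=84
After event 5: A_seq=84 A_ack=350 B_seq=772 B_ack=84

84 350 772 84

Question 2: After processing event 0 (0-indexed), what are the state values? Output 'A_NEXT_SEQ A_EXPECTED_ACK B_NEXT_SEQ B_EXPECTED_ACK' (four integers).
After event 0: A_seq=0 A_ack=350 B_seq=350 B_ack=0

0 350 350 0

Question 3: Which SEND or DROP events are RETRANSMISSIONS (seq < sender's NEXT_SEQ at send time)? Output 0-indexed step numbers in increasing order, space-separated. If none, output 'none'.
Answer: none

Derivation:
Step 0: SEND seq=200 -> fresh
Step 1: SEND seq=0 -> fresh
Step 2: DROP seq=350 -> fresh
Step 3: SEND seq=377 -> fresh
Step 4: SEND seq=534 -> fresh
Step 5: SEND seq=727 -> fresh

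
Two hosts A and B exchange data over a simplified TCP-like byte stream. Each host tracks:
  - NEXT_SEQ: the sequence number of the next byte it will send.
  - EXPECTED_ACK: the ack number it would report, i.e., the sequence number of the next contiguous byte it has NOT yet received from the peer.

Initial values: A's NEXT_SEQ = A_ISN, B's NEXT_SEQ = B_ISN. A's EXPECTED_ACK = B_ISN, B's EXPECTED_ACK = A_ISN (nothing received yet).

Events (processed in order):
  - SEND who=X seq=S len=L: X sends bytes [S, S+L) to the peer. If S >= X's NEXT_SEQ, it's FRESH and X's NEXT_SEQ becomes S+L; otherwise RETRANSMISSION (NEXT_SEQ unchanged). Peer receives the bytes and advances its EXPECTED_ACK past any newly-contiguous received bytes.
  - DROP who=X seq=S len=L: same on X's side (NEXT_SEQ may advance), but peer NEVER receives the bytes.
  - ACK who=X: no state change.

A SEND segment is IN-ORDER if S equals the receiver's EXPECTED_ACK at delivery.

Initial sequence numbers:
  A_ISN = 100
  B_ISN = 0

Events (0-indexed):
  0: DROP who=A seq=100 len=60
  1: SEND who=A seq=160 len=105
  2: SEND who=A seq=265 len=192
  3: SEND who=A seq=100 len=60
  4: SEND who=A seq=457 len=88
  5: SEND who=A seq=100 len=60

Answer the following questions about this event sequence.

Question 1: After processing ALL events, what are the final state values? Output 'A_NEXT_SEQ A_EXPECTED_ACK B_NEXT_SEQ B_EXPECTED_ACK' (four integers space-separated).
Answer: 545 0 0 545

Derivation:
After event 0: A_seq=160 A_ack=0 B_seq=0 B_ack=100
After event 1: A_seq=265 A_ack=0 B_seq=0 B_ack=100
After event 2: A_seq=457 A_ack=0 B_seq=0 B_ack=100
After event 3: A_seq=457 A_ack=0 B_seq=0 B_ack=457
After event 4: A_seq=545 A_ack=0 B_seq=0 B_ack=545
After event 5: A_seq=545 A_ack=0 B_seq=0 B_ack=545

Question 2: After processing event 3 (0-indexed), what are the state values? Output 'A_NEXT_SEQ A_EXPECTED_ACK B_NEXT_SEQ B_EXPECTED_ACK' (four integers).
After event 0: A_seq=160 A_ack=0 B_seq=0 B_ack=100
After event 1: A_seq=265 A_ack=0 B_seq=0 B_ack=100
After event 2: A_seq=457 A_ack=0 B_seq=0 B_ack=100
After event 3: A_seq=457 A_ack=0 B_seq=0 B_ack=457

457 0 0 457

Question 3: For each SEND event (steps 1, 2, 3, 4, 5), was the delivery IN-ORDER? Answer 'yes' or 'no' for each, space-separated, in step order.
Step 1: SEND seq=160 -> out-of-order
Step 2: SEND seq=265 -> out-of-order
Step 3: SEND seq=100 -> in-order
Step 4: SEND seq=457 -> in-order
Step 5: SEND seq=100 -> out-of-order

Answer: no no yes yes no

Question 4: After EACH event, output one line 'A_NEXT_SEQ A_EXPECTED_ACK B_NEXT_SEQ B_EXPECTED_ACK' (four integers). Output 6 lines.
160 0 0 100
265 0 0 100
457 0 0 100
457 0 0 457
545 0 0 545
545 0 0 545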